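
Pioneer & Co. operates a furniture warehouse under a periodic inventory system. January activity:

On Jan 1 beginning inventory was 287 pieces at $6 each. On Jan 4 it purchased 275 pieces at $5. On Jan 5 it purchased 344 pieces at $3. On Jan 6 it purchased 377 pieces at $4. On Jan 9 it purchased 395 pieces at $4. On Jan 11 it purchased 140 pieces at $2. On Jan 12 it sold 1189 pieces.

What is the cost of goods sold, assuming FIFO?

Jan 12, 1189 sold [FIFO — oldest first]: 287 @ $6 + 275 @ $5 + 344 @ $3 + 283 @ $4 = $5,261
Ending inventory: 94 @ $4 + 395 @ $4 + 140 @ $2 = $2,236
Check: goods available $7,497 = COGS $5,261 + ending $2,236

COGS = $5,261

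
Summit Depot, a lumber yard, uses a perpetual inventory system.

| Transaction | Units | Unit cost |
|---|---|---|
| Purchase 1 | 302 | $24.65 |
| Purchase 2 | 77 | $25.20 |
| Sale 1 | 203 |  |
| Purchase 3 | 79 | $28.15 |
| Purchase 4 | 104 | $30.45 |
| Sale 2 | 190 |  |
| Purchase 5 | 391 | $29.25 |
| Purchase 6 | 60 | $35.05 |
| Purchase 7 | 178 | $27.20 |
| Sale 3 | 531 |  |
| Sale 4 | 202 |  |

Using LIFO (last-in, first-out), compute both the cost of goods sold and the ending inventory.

Sale 1 (203) [LIFO — newest first]: 77 @ $25.20 + 126 @ $24.65 = $5,046.30
Sale 2 (190) [LIFO — newest first]: 104 @ $30.45 + 79 @ $28.15 + 7 @ $24.65 = $5,563.20
Sale 3 (531) [LIFO — newest first]: 178 @ $27.20 + 60 @ $35.05 + 293 @ $29.25 = $15,514.85
Sale 4 (202) [LIFO — newest first]: 98 @ $29.25 + 104 @ $24.65 = $5,430.10
Total COGS = $5,046.30 + $5,563.20 + $15,514.85 + $5,430.10 = $31,554.45
Ending inventory: 65 @ $24.65 = $1,602.25

COGS = $31,554.45; ending inventory = $1,602.25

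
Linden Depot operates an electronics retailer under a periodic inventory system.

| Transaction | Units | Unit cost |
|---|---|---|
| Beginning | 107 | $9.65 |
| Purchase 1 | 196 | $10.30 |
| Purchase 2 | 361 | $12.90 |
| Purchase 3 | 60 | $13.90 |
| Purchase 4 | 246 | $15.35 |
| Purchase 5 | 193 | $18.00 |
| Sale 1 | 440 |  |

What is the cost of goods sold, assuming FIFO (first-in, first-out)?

Sale 1 (440) [FIFO — oldest first]: 107 @ $9.65 + 196 @ $10.30 + 137 @ $12.90 = $4,818.65
Ending inventory: 224 @ $12.90 + 60 @ $13.90 + 246 @ $15.35 + 193 @ $18.00 = $10,973.70
Check: goods available $15,792.35 = COGS $4,818.65 + ending $10,973.70

COGS = $4,818.65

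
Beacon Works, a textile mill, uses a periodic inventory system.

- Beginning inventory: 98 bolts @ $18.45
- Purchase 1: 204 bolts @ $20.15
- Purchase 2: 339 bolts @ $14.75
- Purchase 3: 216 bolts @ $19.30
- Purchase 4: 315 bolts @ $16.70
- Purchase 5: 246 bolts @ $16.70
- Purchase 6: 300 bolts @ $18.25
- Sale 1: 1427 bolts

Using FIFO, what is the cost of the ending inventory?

Ending inventory = $5,310.75

Sale 1 (1427) [FIFO — oldest first]: 98 @ $18.45 + 204 @ $20.15 + 339 @ $14.75 + 216 @ $19.30 + 315 @ $16.70 + 246 @ $16.70 + 9 @ $18.25 = $24,620.70
Ending inventory: 291 @ $18.25 = $5,310.75
Check: goods available $29,931.45 = COGS $24,620.70 + ending $5,310.75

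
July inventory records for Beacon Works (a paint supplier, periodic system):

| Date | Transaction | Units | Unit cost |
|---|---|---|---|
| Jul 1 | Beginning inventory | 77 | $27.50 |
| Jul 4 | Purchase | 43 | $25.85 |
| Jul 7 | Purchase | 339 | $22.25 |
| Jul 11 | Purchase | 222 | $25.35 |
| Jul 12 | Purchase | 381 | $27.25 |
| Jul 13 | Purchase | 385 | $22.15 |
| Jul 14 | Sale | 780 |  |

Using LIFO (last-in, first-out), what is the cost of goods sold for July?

COGS = $19,264.90

Jul 14, 780 sold [LIFO — newest first]: 385 @ $22.15 + 381 @ $27.25 + 14 @ $25.35 = $19,264.90
Ending inventory: 77 @ $27.50 + 43 @ $25.85 + 339 @ $22.25 + 208 @ $25.35 = $16,044.60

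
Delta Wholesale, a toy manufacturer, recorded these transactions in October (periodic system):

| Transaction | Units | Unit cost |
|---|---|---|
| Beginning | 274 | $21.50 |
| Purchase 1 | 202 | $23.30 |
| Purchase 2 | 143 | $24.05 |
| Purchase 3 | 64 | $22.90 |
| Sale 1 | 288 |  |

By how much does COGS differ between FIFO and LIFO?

$574.85

FIFO COGS: 274 @ $21.50 + 14 @ $23.30 = $6,217.20
LIFO COGS: 64 @ $22.90 + 143 @ $24.05 + 81 @ $23.30 = $6,792.05
Difference = |$6,217.20 − $6,792.05| = $574.85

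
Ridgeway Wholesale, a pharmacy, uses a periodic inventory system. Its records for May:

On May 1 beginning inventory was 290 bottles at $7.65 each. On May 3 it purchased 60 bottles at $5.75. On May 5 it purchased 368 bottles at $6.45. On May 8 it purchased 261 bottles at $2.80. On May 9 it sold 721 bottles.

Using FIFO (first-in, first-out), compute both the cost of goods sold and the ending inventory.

May 9, 721 sold [FIFO — oldest first]: 290 @ $7.65 + 60 @ $5.75 + 368 @ $6.45 + 3 @ $2.80 = $4,945.50
Ending inventory: 258 @ $2.80 = $722.40

COGS = $4,945.50; ending inventory = $722.40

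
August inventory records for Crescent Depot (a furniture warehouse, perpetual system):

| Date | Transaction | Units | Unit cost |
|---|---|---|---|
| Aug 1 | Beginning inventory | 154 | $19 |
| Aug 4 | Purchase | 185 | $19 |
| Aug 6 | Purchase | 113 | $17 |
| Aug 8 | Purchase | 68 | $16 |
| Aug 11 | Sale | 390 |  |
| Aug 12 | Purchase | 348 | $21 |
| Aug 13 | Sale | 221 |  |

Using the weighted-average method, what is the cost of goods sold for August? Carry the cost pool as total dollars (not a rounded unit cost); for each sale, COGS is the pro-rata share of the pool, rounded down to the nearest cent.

After Aug 1: 154 on hand, pool $2,926.00 (≈ $19.0000 each)
After Aug 4: 339 on hand, pool $6,441.00 (≈ $19.0000 each)
After Aug 6: 452 on hand, pool $8,362.00 (≈ $18.5000 each)
After Aug 8: 520 on hand, pool $9,450.00 (≈ $18.1731 each)
Aug 11, sell 390: 390/520 × $9,450.00 → $7,087.50
After Aug 12: 478 on hand, pool $9,670.50 (≈ $20.2312 each)
Aug 13, sell 221: 221/478 × $9,670.50 → $4,471.08
Total COGS = $7,087.50 + $4,471.08 = $11,558.58
Ending inventory (cost pool remaining) = $5,199.42

COGS = $11,558.58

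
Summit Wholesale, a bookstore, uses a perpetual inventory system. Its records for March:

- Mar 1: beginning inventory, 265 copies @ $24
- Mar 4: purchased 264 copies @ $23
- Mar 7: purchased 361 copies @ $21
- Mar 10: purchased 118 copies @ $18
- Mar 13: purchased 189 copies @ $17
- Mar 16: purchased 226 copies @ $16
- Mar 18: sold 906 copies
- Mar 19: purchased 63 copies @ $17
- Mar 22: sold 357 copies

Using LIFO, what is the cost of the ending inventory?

Ending inventory = $5,352

Mar 18, 906 sold [LIFO — newest first]: 226 @ $16 + 189 @ $17 + 118 @ $18 + 361 @ $21 + 12 @ $23 = $16,810
Mar 22, 357 sold [LIFO — newest first]: 63 @ $17 + 252 @ $23 + 42 @ $24 = $7,875
Total COGS = $16,810 + $7,875 = $24,685
Ending inventory: 223 @ $24 = $5,352
Check: goods available $30,037 = COGS $24,685 + ending $5,352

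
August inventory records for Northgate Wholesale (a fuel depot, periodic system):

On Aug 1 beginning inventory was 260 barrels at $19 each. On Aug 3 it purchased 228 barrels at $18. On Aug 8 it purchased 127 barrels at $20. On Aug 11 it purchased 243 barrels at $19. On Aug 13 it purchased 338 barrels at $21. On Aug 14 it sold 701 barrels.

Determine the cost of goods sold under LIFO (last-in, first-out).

Aug 14, 701 sold [LIFO — newest first]: 338 @ $21 + 243 @ $19 + 120 @ $20 = $14,115
Ending inventory: 260 @ $19 + 228 @ $18 + 7 @ $20 = $9,184

COGS = $14,115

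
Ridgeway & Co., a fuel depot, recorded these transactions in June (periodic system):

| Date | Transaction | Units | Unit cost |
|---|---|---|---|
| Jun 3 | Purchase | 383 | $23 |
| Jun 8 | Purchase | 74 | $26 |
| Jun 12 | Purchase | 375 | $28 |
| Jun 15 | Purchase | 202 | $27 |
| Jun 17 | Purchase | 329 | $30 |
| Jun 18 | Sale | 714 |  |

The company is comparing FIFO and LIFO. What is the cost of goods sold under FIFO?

FIFO COGS: 383 @ $23 + 74 @ $26 + 257 @ $28 = $17,929
LIFO COGS: 329 @ $30 + 202 @ $27 + 183 @ $28 = $20,448

COGS = $17,929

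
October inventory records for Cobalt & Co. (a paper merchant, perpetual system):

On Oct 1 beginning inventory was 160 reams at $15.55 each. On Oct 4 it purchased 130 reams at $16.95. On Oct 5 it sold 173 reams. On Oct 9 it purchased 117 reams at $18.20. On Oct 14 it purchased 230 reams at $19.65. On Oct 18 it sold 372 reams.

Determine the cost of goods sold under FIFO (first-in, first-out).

Oct 5, 173 sold [FIFO — oldest first]: 160 @ $15.55 + 13 @ $16.95 = $2,708.35
Oct 18, 372 sold [FIFO — oldest first]: 117 @ $16.95 + 117 @ $18.20 + 138 @ $19.65 = $6,824.25
Total COGS = $2,708.35 + $6,824.25 = $9,532.60
Ending inventory: 92 @ $19.65 = $1,807.80

COGS = $9,532.60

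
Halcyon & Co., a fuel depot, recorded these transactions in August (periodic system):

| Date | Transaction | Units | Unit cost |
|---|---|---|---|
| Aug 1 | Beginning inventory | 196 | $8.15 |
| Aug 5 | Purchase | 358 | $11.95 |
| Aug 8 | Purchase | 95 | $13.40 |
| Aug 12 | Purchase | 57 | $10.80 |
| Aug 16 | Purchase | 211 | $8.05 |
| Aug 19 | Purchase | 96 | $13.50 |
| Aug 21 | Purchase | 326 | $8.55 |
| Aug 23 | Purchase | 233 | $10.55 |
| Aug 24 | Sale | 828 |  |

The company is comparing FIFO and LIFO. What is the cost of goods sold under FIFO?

FIFO COGS: 196 @ $8.15 + 358 @ $11.95 + 95 @ $13.40 + 57 @ $10.80 + 122 @ $8.05 = $8,746.20
LIFO COGS: 233 @ $10.55 + 326 @ $8.55 + 96 @ $13.50 + 173 @ $8.05 = $7,934.10

COGS = $8,746.20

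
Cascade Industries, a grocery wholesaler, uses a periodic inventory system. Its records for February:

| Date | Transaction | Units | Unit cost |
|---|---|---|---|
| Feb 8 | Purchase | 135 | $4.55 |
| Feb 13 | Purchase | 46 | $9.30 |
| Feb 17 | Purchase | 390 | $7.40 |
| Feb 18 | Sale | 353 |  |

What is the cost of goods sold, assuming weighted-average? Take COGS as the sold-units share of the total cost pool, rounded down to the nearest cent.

Feb 18, sell 353: 353/571 × $3,928.05 → $2,428.37
Ending inventory (cost pool remaining) = $1,499.68
Check: goods available $3,928.05 = COGS $2,428.37 + ending $1,499.68

COGS = $2,428.37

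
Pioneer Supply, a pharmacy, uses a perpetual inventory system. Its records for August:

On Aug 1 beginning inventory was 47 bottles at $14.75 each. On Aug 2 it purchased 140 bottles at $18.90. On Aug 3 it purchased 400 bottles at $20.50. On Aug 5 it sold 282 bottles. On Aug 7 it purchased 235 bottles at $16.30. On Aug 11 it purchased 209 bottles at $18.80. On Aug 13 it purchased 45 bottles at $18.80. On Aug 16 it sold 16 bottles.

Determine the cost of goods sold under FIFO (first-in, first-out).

Aug 5, 282 sold [FIFO — oldest first]: 47 @ $14.75 + 140 @ $18.90 + 95 @ $20.50 = $5,286.75
Aug 16, 16 sold [FIFO — oldest first]: 16 @ $20.50 = $328.00
Total COGS = $5,286.75 + $328.00 = $5,614.75
Ending inventory: 289 @ $20.50 + 235 @ $16.30 + 209 @ $18.80 + 45 @ $18.80 = $14,530.20
Check: goods available $20,144.95 = COGS $5,614.75 + ending $14,530.20

COGS = $5,614.75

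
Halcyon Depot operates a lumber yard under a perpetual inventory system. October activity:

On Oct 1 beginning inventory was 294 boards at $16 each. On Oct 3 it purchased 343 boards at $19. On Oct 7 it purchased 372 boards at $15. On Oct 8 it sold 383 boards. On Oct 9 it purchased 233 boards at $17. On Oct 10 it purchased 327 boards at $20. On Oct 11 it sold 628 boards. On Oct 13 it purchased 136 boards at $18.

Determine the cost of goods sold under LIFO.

Oct 8, 383 sold [LIFO — newest first]: 372 @ $15 + 11 @ $19 = $5,789
Oct 11, 628 sold [LIFO — newest first]: 327 @ $20 + 233 @ $17 + 68 @ $19 = $11,793
Total COGS = $5,789 + $11,793 = $17,582
Ending inventory: 294 @ $16 + 264 @ $19 + 136 @ $18 = $12,168
Check: goods available $29,750 = COGS $17,582 + ending $12,168

COGS = $17,582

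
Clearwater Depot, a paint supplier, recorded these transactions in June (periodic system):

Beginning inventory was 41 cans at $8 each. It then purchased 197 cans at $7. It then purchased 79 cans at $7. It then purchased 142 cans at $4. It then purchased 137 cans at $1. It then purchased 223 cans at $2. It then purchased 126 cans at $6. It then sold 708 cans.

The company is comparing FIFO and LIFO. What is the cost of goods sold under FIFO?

COGS = $3,189

FIFO COGS: 41 @ $8 + 197 @ $7 + 79 @ $7 + 142 @ $4 + 137 @ $1 + 112 @ $2 = $3,189
LIFO COGS: 126 @ $6 + 223 @ $2 + 137 @ $1 + 142 @ $4 + 79 @ $7 + 1 @ $7 = $2,467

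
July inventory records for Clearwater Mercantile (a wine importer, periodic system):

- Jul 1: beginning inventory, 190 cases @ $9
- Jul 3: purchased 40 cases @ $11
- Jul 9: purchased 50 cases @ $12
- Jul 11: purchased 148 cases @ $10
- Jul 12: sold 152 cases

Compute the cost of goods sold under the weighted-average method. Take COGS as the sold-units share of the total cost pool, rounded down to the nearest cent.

Jul 12, sell 152: 152/428 × $4,230.00 → $1,502.24
Ending inventory (cost pool remaining) = $2,727.76

COGS = $1,502.24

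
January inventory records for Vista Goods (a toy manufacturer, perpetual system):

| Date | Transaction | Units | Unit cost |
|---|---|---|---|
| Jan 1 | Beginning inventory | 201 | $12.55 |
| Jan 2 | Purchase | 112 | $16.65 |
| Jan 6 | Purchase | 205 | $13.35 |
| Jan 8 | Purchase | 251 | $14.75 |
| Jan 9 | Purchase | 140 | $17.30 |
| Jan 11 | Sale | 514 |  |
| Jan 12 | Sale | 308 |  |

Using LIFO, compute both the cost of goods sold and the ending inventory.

Jan 11, 514 sold [LIFO — newest first]: 140 @ $17.30 + 251 @ $14.75 + 123 @ $13.35 = $7,766.30
Jan 12, 308 sold [LIFO — newest first]: 82 @ $13.35 + 112 @ $16.65 + 114 @ $12.55 = $4,390.20
Total COGS = $7,766.30 + $4,390.20 = $12,156.50
Ending inventory: 87 @ $12.55 = $1,091.85
Check: goods available $13,248.35 = COGS $12,156.50 + ending $1,091.85

COGS = $12,156.50; ending inventory = $1,091.85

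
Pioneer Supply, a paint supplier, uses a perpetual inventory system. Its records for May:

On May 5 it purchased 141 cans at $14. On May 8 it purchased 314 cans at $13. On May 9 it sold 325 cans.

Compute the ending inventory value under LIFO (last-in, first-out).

Ending inventory = $1,820

May 9, 325 sold [LIFO — newest first]: 314 @ $13 + 11 @ $14 = $4,236
Ending inventory: 130 @ $14 = $1,820
Check: goods available $6,056 = COGS $4,236 + ending $1,820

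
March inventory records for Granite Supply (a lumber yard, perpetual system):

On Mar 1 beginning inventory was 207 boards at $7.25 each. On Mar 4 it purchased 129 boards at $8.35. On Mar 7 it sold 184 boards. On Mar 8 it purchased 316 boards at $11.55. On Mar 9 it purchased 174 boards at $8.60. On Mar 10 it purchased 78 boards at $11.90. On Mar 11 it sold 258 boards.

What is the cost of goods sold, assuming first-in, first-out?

Mar 7, 184 sold [FIFO — oldest first]: 184 @ $7.25 = $1,334.00
Mar 11, 258 sold [FIFO — oldest first]: 23 @ $7.25 + 129 @ $8.35 + 106 @ $11.55 = $2,468.20
Total COGS = $1,334.00 + $2,468.20 = $3,802.20
Ending inventory: 210 @ $11.55 + 174 @ $8.60 + 78 @ $11.90 = $4,850.10

COGS = $3,802.20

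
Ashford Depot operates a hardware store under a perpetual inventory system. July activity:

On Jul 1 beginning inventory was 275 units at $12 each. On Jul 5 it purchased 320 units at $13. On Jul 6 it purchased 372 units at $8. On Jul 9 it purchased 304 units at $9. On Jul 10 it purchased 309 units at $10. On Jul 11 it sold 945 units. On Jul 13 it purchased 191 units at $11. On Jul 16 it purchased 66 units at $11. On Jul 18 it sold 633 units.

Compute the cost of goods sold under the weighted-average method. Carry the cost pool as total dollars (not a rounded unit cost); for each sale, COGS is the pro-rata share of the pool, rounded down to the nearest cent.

COGS = $16,370.46

After Jul 1: 275 on hand, pool $3,300.00 (≈ $12.0000 each)
After Jul 5: 595 on hand, pool $7,460.00 (≈ $12.5378 each)
After Jul 6: 967 on hand, pool $10,436.00 (≈ $10.7921 each)
After Jul 9: 1271 on hand, pool $13,172.00 (≈ $10.3635 each)
After Jul 10: 1580 on hand, pool $16,262.00 (≈ $10.2924 each)
Jul 11, sell 945: 945/1580 × $16,262.00 → $9,726.32
After Jul 13: 826 on hand, pool $8,636.68 (≈ $10.4560 each)
After Jul 16: 892 on hand, pool $9,362.68 (≈ $10.4963 each)
Jul 18, sell 633: 633/892 × $9,362.68 → $6,644.14
Total COGS = $9,726.32 + $6,644.14 = $16,370.46
Ending inventory (cost pool remaining) = $2,718.54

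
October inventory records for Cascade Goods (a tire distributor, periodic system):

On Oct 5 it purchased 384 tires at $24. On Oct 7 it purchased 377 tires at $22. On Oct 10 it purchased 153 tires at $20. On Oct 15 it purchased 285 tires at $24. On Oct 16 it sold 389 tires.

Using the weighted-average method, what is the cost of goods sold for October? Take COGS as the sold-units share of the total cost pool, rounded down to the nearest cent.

COGS = $8,892.81

Oct 16, sell 389: 389/1199 × $27,410.00 → $8,892.81
Ending inventory (cost pool remaining) = $18,517.19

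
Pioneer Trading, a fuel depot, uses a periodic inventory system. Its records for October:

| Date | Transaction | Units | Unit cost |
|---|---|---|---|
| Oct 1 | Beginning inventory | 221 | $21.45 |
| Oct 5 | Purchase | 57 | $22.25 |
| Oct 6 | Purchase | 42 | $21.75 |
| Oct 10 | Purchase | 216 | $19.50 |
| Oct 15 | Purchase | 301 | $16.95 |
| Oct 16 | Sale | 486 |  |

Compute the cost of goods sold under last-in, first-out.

Oct 16, 486 sold [LIFO — newest first]: 301 @ $16.95 + 185 @ $19.50 = $8,709.45
Ending inventory: 221 @ $21.45 + 57 @ $22.25 + 42 @ $21.75 + 31 @ $19.50 = $7,526.70

COGS = $8,709.45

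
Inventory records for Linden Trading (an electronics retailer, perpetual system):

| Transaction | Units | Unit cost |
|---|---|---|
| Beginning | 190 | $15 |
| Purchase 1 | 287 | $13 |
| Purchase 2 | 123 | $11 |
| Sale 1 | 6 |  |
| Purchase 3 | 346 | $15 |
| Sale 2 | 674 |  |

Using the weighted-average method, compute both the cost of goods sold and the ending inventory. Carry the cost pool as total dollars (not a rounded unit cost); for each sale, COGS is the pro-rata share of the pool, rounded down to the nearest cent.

COGS = $9,432.63; ending inventory = $3,691.37

After Beginning: 190 on hand, pool $2,850.00 (≈ $15.0000 each)
After Purchase 1: 477 on hand, pool $6,581.00 (≈ $13.7966 each)
After Purchase 2: 600 on hand, pool $7,934.00 (≈ $13.2233 each)
Sale 1, sell 6: 6/600 × $7,934.00 → $79.34
After Purchase 3: 940 on hand, pool $13,044.66 (≈ $13.8773 each)
Sale 2, sell 674: 674/940 × $13,044.66 → $9,353.29
Total COGS = $79.34 + $9,353.29 = $9,432.63
Ending inventory (cost pool remaining) = $3,691.37
Check: goods available $13,124.00 = COGS $9,432.63 + ending $3,691.37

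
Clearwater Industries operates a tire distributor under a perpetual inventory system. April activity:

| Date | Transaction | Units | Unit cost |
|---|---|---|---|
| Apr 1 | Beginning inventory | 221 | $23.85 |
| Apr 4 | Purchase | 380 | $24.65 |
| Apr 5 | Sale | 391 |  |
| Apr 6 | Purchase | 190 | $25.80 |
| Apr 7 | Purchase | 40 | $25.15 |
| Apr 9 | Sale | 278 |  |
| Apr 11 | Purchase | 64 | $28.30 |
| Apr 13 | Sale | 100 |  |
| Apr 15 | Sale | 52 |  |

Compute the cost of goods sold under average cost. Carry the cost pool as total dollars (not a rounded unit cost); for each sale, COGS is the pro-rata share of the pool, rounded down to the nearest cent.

COGS = $20,435.15

After Apr 1: 221 on hand, pool $5,270.85 (≈ $23.8500 each)
After Apr 4: 601 on hand, pool $14,637.85 (≈ $24.3558 each)
Apr 5, sell 391: 391/601 × $14,637.85 → $9,523.12
After Apr 6: 400 on hand, pool $10,016.73 (≈ $25.0418 each)
After Apr 7: 440 on hand, pool $11,022.73 (≈ $25.0517 each)
Apr 9, sell 278: 278/440 × $11,022.73 → $6,964.36
After Apr 11: 226 on hand, pool $5,869.57 (≈ $25.9715 each)
Apr 13, sell 100: 100/226 × $5,869.57 → $2,597.15
Apr 15, sell 52: 52/126 × $3,272.42 → $1,350.52
Total COGS = $9,523.12 + $6,964.36 + $2,597.15 + $1,350.52 = $20,435.15
Ending inventory (cost pool remaining) = $1,921.90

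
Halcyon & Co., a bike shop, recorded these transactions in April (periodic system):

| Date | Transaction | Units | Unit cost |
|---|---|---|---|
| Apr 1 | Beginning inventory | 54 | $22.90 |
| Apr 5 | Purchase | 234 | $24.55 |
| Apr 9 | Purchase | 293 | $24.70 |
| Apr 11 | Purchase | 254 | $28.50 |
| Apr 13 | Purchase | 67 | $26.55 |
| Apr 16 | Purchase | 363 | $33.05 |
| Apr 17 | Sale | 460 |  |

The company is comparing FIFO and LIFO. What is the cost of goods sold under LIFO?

FIFO COGS: 54 @ $22.90 + 234 @ $24.55 + 172 @ $24.70 = $11,229.70
LIFO COGS: 363 @ $33.05 + 67 @ $26.55 + 30 @ $28.50 = $14,631.00

COGS = $14,631.00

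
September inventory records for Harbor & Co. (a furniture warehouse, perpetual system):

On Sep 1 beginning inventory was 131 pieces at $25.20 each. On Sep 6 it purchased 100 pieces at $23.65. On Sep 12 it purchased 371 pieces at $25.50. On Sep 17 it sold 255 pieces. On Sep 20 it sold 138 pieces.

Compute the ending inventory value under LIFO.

Sep 17, 255 sold [LIFO — newest first]: 255 @ $25.50 = $6,502.50
Sep 20, 138 sold [LIFO — newest first]: 116 @ $25.50 + 22 @ $23.65 = $3,478.30
Total COGS = $6,502.50 + $3,478.30 = $9,980.80
Ending inventory: 131 @ $25.20 + 78 @ $23.65 = $5,145.90

Ending inventory = $5,145.90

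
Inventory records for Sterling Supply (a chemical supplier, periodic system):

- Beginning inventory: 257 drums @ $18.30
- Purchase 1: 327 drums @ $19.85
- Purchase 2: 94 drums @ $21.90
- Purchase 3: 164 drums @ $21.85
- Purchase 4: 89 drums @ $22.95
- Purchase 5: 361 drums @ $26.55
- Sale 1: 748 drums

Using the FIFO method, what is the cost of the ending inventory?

Sale 1 (748) [FIFO — oldest first]: 257 @ $18.30 + 327 @ $19.85 + 94 @ $21.90 + 70 @ $21.85 = $14,782.15
Ending inventory: 94 @ $21.85 + 89 @ $22.95 + 361 @ $26.55 = $13,681.00
Check: goods available $28,463.15 = COGS $14,782.15 + ending $13,681.00

Ending inventory = $13,681.00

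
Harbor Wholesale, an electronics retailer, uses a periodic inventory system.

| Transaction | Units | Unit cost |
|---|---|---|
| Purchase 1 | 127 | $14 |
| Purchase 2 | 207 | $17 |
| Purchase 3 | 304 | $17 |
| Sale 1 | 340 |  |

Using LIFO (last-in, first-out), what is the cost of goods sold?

COGS = $5,780

Sale 1 (340) [LIFO — newest first]: 304 @ $17 + 36 @ $17 = $5,780
Ending inventory: 127 @ $14 + 171 @ $17 = $4,685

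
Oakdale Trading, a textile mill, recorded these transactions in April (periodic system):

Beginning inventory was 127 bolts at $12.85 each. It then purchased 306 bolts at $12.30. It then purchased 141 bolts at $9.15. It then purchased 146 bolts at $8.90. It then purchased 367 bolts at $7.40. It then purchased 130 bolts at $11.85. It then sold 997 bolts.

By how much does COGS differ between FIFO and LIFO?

$569.35

FIFO COGS: 127 @ $12.85 + 306 @ $12.30 + 141 @ $9.15 + 146 @ $8.90 + 277 @ $7.40 = $10,035.10
LIFO COGS: 130 @ $11.85 + 367 @ $7.40 + 146 @ $8.90 + 141 @ $9.15 + 213 @ $12.30 = $9,465.75
Difference = |$10,035.10 − $9,465.75| = $569.35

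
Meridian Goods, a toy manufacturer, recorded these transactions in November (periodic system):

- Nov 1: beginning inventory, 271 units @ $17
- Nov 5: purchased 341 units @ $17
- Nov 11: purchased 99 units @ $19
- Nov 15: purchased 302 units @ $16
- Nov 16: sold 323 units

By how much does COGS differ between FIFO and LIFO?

$260

FIFO COGS: 271 @ $17 + 52 @ $17 = $5,491
LIFO COGS: 302 @ $16 + 21 @ $19 = $5,231
Difference = |$5,491 − $5,231| = $260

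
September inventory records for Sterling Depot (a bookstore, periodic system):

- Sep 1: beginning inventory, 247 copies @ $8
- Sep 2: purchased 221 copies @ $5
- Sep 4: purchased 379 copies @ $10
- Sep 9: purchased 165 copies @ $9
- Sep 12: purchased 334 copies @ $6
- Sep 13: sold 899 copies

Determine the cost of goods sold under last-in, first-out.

Sep 13, 899 sold [LIFO — newest first]: 334 @ $6 + 165 @ $9 + 379 @ $10 + 21 @ $5 = $7,384
Ending inventory: 247 @ $8 + 200 @ $5 = $2,976
Check: goods available $10,360 = COGS $7,384 + ending $2,976

COGS = $7,384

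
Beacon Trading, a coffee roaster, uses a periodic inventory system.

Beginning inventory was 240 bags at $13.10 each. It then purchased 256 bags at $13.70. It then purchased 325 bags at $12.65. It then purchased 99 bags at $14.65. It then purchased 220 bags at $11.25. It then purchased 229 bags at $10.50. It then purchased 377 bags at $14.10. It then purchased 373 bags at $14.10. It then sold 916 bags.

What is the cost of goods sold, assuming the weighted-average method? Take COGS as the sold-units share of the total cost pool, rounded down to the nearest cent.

COGS = $11,960.00

Sale 1, sell 916: 916/2119 × $27,667.30 → $11,960.00
Ending inventory (cost pool remaining) = $15,707.30
Check: goods available $27,667.30 = COGS $11,960.00 + ending $15,707.30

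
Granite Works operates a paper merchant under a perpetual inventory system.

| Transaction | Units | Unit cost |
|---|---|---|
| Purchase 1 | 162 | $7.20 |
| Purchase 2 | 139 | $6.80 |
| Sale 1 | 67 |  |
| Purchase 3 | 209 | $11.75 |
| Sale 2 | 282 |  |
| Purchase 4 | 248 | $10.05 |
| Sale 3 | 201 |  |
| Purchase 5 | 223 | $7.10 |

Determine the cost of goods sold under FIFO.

COGS = $4,969.35

Sale 1 (67) [FIFO — oldest first]: 67 @ $7.20 = $482.40
Sale 2 (282) [FIFO — oldest first]: 95 @ $7.20 + 139 @ $6.80 + 48 @ $11.75 = $2,193.20
Sale 3 (201) [FIFO — oldest first]: 161 @ $11.75 + 40 @ $10.05 = $2,293.75
Total COGS = $482.40 + $2,193.20 + $2,293.75 = $4,969.35
Ending inventory: 208 @ $10.05 + 223 @ $7.10 = $3,673.70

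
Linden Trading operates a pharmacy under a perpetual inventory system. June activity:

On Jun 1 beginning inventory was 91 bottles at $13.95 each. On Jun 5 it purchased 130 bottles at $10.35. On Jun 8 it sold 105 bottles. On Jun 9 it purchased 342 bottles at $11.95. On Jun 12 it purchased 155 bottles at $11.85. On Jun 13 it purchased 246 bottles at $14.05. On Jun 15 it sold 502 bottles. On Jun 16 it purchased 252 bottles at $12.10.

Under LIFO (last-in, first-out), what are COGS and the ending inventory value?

COGS = $7,586.75; ending inventory = $7,457.35

Jun 8, 105 sold [LIFO — newest first]: 105 @ $10.35 = $1,086.75
Jun 15, 502 sold [LIFO — newest first]: 246 @ $14.05 + 155 @ $11.85 + 101 @ $11.95 = $6,500.00
Total COGS = $1,086.75 + $6,500.00 = $7,586.75
Ending inventory: 91 @ $13.95 + 25 @ $10.35 + 241 @ $11.95 + 252 @ $12.10 = $7,457.35
Check: goods available $15,044.10 = COGS $7,586.75 + ending $7,457.35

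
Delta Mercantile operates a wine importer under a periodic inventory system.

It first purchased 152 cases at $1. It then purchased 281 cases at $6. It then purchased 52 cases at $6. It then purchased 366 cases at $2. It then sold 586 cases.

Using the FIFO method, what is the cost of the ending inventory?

Sale 1 (586) [FIFO — oldest first]: 152 @ $1 + 281 @ $6 + 52 @ $6 + 101 @ $2 = $2,352
Ending inventory: 265 @ $2 = $530

Ending inventory = $530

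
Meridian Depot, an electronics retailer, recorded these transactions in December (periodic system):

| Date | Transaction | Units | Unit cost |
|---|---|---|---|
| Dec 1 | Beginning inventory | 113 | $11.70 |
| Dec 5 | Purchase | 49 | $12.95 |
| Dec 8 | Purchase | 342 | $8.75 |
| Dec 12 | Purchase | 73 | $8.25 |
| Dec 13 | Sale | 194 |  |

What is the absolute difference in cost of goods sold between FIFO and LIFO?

FIFO COGS: 113 @ $11.70 + 49 @ $12.95 + 32 @ $8.75 = $2,236.65
LIFO COGS: 73 @ $8.25 + 121 @ $8.75 = $1,661.00
Difference = |$2,236.65 − $1,661.00| = $575.65

$575.65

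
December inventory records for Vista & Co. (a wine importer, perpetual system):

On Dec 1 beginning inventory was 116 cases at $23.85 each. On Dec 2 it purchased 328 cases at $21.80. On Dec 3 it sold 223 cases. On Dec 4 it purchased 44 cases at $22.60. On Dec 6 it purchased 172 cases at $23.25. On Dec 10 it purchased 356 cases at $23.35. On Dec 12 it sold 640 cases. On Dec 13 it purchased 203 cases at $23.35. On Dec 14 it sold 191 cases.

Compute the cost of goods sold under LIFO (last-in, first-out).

COGS = $24,109.65

Dec 3, 223 sold [LIFO — newest first]: 223 @ $21.80 = $4,861.40
Dec 12, 640 sold [LIFO — newest first]: 356 @ $23.35 + 172 @ $23.25 + 44 @ $22.60 + 68 @ $21.80 = $14,788.40
Dec 14, 191 sold [LIFO — newest first]: 191 @ $23.35 = $4,459.85
Total COGS = $4,861.40 + $14,788.40 + $4,459.85 = $24,109.65
Ending inventory: 116 @ $23.85 + 37 @ $21.80 + 12 @ $23.35 = $3,853.40
Check: goods available $27,963.05 = COGS $24,109.65 + ending $3,853.40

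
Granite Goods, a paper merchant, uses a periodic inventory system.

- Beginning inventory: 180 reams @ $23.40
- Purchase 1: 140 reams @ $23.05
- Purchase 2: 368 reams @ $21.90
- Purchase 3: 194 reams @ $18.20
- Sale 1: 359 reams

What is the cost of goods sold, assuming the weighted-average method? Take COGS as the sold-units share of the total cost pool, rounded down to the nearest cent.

COGS = $7,745.36

Sale 1, sell 359: 359/882 × $19,029.00 → $7,745.36
Ending inventory (cost pool remaining) = $11,283.64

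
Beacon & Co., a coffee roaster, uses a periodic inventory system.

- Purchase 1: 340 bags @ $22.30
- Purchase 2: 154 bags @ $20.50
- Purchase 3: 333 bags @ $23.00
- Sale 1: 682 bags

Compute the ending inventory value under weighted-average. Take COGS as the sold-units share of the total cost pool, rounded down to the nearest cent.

Ending inventory = $3,225.77

Sale 1, sell 682: 682/827 × $18,398.00 → $15,172.23
Ending inventory (cost pool remaining) = $3,225.77
Check: goods available $18,398.00 = COGS $15,172.23 + ending $3,225.77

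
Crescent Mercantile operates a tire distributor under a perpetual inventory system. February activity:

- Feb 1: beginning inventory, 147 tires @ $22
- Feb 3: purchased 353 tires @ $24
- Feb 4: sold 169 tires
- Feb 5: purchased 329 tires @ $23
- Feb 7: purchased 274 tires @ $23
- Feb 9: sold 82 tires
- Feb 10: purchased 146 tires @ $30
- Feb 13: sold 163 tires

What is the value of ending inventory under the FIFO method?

Ending inventory = $20,313

Feb 4, 169 sold [FIFO — oldest first]: 147 @ $22 + 22 @ $24 = $3,762
Feb 9, 82 sold [FIFO — oldest first]: 82 @ $24 = $1,968
Feb 13, 163 sold [FIFO — oldest first]: 163 @ $24 = $3,912
Total COGS = $3,762 + $1,968 + $3,912 = $9,642
Ending inventory: 86 @ $24 + 329 @ $23 + 274 @ $23 + 146 @ $30 = $20,313
Check: goods available $29,955 = COGS $9,642 + ending $20,313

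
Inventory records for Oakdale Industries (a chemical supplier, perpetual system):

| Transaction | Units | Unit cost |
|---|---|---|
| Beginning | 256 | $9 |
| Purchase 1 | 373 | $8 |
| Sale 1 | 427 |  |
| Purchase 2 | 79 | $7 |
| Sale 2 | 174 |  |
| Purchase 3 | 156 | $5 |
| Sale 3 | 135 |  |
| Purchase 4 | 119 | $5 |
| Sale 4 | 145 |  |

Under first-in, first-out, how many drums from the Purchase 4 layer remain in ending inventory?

102

Sale 1 (427) [FIFO — oldest first]: 256 @ $9 + 171 @ $8 = $3,672
Sale 2 (174) [FIFO — oldest first]: 174 @ $8 = $1,392
Sale 3 (135) [FIFO — oldest first]: 28 @ $8 + 79 @ $7 + 28 @ $5 = $917
Sale 4 (145) [FIFO — oldest first]: 128 @ $5 + 17 @ $5 = $725
Total COGS = $3,672 + $1,392 + $917 + $725 = $6,706
Ending inventory: 102 @ $5 = $510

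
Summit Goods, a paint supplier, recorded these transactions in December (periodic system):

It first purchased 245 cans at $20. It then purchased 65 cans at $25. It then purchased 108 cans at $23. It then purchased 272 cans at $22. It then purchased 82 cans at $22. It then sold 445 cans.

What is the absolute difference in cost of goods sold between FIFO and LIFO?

$278

FIFO COGS: 245 @ $20 + 65 @ $25 + 108 @ $23 + 27 @ $22 = $9,603
LIFO COGS: 82 @ $22 + 272 @ $22 + 91 @ $23 = $9,881
Difference = |$9,603 − $9,881| = $278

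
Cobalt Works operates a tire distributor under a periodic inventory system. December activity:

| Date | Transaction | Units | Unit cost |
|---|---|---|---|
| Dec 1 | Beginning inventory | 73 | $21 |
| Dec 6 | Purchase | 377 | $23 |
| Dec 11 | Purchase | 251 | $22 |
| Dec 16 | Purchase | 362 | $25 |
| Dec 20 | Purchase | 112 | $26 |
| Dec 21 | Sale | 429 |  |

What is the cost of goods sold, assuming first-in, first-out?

COGS = $9,721

Dec 21, 429 sold [FIFO — oldest first]: 73 @ $21 + 356 @ $23 = $9,721
Ending inventory: 21 @ $23 + 251 @ $22 + 362 @ $25 + 112 @ $26 = $17,967
Check: goods available $27,688 = COGS $9,721 + ending $17,967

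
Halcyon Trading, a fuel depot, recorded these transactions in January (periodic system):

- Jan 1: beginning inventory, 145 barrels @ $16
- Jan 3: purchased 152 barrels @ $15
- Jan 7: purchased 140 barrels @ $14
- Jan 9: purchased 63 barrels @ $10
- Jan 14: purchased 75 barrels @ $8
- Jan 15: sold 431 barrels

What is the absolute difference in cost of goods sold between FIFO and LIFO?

$990

FIFO COGS: 145 @ $16 + 152 @ $15 + 134 @ $14 = $6,476
LIFO COGS: 75 @ $8 + 63 @ $10 + 140 @ $14 + 152 @ $15 + 1 @ $16 = $5,486
Difference = |$6,476 − $5,486| = $990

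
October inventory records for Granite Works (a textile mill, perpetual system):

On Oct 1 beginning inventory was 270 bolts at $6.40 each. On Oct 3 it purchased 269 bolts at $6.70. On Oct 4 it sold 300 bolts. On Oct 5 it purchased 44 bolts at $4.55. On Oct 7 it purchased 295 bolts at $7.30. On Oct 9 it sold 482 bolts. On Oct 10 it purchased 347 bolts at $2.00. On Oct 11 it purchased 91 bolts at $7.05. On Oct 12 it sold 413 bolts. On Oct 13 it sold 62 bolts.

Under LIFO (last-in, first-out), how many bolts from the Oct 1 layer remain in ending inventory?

Oct 4, 300 sold [LIFO — newest first]: 269 @ $6.70 + 31 @ $6.40 = $2,000.70
Oct 9, 482 sold [LIFO — newest first]: 295 @ $7.30 + 44 @ $4.55 + 143 @ $6.40 = $3,268.90
Oct 12, 413 sold [LIFO — newest first]: 91 @ $7.05 + 322 @ $2.00 = $1,285.55
Oct 13, 62 sold [LIFO — newest first]: 25 @ $2.00 + 37 @ $6.40 = $286.80
Total COGS = $2,000.70 + $3,268.90 + $1,285.55 + $286.80 = $6,841.95
Ending inventory: 59 @ $6.40 = $377.60
Check: goods available $7,219.55 = COGS $6,841.95 + ending $377.60

59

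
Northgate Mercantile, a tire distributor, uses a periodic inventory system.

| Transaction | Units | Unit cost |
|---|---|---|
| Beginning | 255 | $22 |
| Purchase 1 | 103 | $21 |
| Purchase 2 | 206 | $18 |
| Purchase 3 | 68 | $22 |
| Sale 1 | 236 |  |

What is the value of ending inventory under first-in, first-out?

Sale 1 (236) [FIFO — oldest first]: 236 @ $22 = $5,192
Ending inventory: 19 @ $22 + 103 @ $21 + 206 @ $18 + 68 @ $22 = $7,785
Check: goods available $12,977 = COGS $5,192 + ending $7,785

Ending inventory = $7,785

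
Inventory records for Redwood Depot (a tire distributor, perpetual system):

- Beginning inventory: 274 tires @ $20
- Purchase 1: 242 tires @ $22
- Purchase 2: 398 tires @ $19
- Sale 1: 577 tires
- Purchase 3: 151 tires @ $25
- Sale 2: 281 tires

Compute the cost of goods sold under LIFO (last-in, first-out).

COGS = $18,001

Sale 1 (577) [LIFO — newest first]: 398 @ $19 + 179 @ $22 = $11,500
Sale 2 (281) [LIFO — newest first]: 151 @ $25 + 63 @ $22 + 67 @ $20 = $6,501
Total COGS = $11,500 + $6,501 = $18,001
Ending inventory: 207 @ $20 = $4,140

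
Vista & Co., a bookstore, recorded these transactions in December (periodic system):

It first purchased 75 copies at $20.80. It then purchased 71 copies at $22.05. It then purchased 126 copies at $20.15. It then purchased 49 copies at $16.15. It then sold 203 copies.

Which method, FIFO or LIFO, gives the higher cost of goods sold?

FIFO COGS: 75 @ $20.80 + 71 @ $22.05 + 57 @ $20.15 = $4,274.10
LIFO COGS: 49 @ $16.15 + 126 @ $20.15 + 28 @ $22.05 = $3,947.65

FIFO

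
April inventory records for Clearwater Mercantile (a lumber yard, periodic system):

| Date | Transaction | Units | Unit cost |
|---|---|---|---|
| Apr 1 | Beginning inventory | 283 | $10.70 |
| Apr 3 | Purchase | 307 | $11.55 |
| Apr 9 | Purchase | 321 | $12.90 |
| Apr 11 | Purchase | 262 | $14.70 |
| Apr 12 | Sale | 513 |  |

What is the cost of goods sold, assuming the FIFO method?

COGS = $5,684.60

Apr 12, 513 sold [FIFO — oldest first]: 283 @ $10.70 + 230 @ $11.55 = $5,684.60
Ending inventory: 77 @ $11.55 + 321 @ $12.90 + 262 @ $14.70 = $8,881.65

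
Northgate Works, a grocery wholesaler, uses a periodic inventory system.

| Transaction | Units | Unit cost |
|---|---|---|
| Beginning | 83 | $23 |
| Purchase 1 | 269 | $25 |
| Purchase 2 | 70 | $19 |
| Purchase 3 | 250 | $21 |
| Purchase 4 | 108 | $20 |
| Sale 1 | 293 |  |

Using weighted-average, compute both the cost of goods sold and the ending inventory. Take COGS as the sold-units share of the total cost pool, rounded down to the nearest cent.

COGS = $6,526.38; ending inventory = $10,847.62

Sale 1, sell 293: 293/780 × $17,374.00 → $6,526.38
Ending inventory (cost pool remaining) = $10,847.62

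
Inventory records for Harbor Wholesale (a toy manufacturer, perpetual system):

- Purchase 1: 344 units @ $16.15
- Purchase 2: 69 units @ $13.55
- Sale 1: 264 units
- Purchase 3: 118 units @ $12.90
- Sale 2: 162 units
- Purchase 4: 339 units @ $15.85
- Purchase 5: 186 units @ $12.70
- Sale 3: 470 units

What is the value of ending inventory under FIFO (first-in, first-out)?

Ending inventory = $2,032.00

Sale 1 (264) [FIFO — oldest first]: 264 @ $16.15 = $4,263.60
Sale 2 (162) [FIFO — oldest first]: 80 @ $16.15 + 69 @ $13.55 + 13 @ $12.90 = $2,394.65
Sale 3 (470) [FIFO — oldest first]: 105 @ $12.90 + 339 @ $15.85 + 26 @ $12.70 = $7,057.85
Total COGS = $4,263.60 + $2,394.65 + $7,057.85 = $13,716.10
Ending inventory: 160 @ $12.70 = $2,032.00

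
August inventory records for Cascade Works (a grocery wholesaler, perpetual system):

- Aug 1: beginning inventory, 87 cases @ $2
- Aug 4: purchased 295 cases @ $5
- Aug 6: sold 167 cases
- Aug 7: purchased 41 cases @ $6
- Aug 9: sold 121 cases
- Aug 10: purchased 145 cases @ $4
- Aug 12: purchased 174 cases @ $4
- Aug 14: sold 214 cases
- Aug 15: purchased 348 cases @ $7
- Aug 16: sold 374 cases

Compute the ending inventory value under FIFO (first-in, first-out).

Aug 6, 167 sold [FIFO — oldest first]: 87 @ $2 + 80 @ $5 = $574
Aug 9, 121 sold [FIFO — oldest first]: 121 @ $5 = $605
Aug 14, 214 sold [FIFO — oldest first]: 94 @ $5 + 41 @ $6 + 79 @ $4 = $1,032
Aug 16, 374 sold [FIFO — oldest first]: 66 @ $4 + 174 @ $4 + 134 @ $7 = $1,898
Total COGS = $574 + $605 + $1,032 + $1,898 = $4,109
Ending inventory: 214 @ $7 = $1,498
Check: goods available $5,607 = COGS $4,109 + ending $1,498

Ending inventory = $1,498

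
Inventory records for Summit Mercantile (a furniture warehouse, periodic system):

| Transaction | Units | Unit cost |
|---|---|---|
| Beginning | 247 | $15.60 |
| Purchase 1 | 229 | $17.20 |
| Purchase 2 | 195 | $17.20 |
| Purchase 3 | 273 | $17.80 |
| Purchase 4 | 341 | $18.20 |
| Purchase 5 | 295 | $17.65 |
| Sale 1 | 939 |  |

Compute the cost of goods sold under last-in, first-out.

Sale 1 (939) [LIFO — newest first]: 295 @ $17.65 + 341 @ $18.20 + 273 @ $17.80 + 30 @ $17.20 = $16,788.35
Ending inventory: 247 @ $15.60 + 229 @ $17.20 + 165 @ $17.20 = $10,630.00

COGS = $16,788.35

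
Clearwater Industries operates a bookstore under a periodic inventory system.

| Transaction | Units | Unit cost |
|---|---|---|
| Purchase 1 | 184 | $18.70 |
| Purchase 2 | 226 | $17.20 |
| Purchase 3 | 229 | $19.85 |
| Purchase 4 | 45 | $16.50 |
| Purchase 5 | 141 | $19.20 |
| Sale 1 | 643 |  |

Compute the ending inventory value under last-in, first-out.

Sale 1 (643) [LIFO — newest first]: 141 @ $19.20 + 45 @ $16.50 + 229 @ $19.85 + 226 @ $17.20 + 2 @ $18.70 = $11,919.95
Ending inventory: 182 @ $18.70 = $3,403.40

Ending inventory = $3,403.40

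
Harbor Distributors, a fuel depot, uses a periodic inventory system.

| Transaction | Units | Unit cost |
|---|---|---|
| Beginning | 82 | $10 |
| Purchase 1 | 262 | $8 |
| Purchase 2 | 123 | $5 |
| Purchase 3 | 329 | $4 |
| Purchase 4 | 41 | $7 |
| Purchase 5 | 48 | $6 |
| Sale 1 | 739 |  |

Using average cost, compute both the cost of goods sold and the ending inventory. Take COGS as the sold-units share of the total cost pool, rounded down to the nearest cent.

COGS = $4,527.52; ending inventory = $894.48

Sale 1, sell 739: 739/885 × $5,422.00 → $4,527.52
Ending inventory (cost pool remaining) = $894.48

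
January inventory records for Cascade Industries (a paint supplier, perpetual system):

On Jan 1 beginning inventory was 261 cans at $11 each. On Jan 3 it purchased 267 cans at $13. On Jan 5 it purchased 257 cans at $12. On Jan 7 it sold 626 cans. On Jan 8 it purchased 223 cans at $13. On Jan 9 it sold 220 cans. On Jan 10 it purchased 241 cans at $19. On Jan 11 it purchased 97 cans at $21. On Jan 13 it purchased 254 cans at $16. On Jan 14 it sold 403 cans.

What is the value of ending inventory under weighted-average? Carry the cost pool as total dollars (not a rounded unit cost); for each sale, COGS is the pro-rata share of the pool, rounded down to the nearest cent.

Ending inventory = $5,920.96

After Jan 1: 261 on hand, pool $2,871.00 (≈ $11.0000 each)
After Jan 3: 528 on hand, pool $6,342.00 (≈ $12.0114 each)
After Jan 5: 785 on hand, pool $9,426.00 (≈ $12.0076 each)
Jan 7, sell 626: 626/785 × $9,426.00 → $7,516.78
After Jan 8: 382 on hand, pool $4,808.22 (≈ $12.5870 each)
Jan 9, sell 220: 220/382 × $4,808.22 → $2,769.13
After Jan 10: 403 on hand, pool $6,618.09 (≈ $16.4221 each)
After Jan 11: 500 on hand, pool $8,655.09 (≈ $17.3102 each)
After Jan 13: 754 on hand, pool $12,719.09 (≈ $16.8688 each)
Jan 14, sell 403: 403/754 × $12,719.09 → $6,798.13
Total COGS = $7,516.78 + $2,769.13 + $6,798.13 = $17,084.04
Ending inventory (cost pool remaining) = $5,920.96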